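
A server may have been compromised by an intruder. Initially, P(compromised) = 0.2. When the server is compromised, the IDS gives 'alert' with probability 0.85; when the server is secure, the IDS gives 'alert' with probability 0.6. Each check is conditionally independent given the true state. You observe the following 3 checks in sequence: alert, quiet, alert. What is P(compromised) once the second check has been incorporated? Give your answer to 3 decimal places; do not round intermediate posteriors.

0.117

Apply Bayes' rule sequentially, carrying P(compromised) forward.
After 'alert': P(compromised) = 0.85·0.2000 / (0.85·0.2000 + 0.6·0.8000) ≈ 0.2615
After 'quiet': P(compromised) = 0.15·0.2615 / (0.15·0.2615 + 0.4·0.7385) ≈ 0.1172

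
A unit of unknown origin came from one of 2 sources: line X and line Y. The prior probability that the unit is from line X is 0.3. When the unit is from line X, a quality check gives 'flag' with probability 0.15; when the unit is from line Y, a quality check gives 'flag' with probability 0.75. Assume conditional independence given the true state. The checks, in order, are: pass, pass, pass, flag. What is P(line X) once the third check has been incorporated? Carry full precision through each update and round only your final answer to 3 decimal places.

After 'pass': P(line X) = 0.85·0.3000 / (0.85·0.3000 + 0.25·0.7000) ≈ 0.5930
After 'pass': P(line X) = 0.85·0.5930 / (0.85·0.5930 + 0.25·0.4070) ≈ 0.8321
After 'pass': P(line X) = 0.85·0.8321 / (0.85·0.8321 + 0.25·0.1679) ≈ 0.9440

0.944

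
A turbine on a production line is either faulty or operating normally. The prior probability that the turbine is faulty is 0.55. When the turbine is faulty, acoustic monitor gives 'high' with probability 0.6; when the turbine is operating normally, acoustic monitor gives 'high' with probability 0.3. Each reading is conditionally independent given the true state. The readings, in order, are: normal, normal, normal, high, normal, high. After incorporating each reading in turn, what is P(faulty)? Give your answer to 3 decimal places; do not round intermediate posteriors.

0.343

Each posterior becomes the prior for the next update.
After 'normal': P(faulty) = 0.4·0.5500 / (0.4·0.5500 + 0.7·0.4500) ≈ 0.4112
After 'normal': P(faulty) = 0.4·0.4112 / (0.4·0.4112 + 0.7·0.5888) ≈ 0.2853
After 'normal': P(faulty) = 0.4·0.2853 / (0.4·0.2853 + 0.7·0.7147) ≈ 0.1857
After 'high': P(faulty) = 0.6·0.1857 / (0.6·0.1857 + 0.3·0.8143) ≈ 0.3132
After 'normal': P(faulty) = 0.4·0.3132 / (0.4·0.3132 + 0.7·0.6868) ≈ 0.2067
After 'high': P(faulty) = 0.6·0.2067 / (0.6·0.2067 + 0.3·0.7933) ≈ 0.3427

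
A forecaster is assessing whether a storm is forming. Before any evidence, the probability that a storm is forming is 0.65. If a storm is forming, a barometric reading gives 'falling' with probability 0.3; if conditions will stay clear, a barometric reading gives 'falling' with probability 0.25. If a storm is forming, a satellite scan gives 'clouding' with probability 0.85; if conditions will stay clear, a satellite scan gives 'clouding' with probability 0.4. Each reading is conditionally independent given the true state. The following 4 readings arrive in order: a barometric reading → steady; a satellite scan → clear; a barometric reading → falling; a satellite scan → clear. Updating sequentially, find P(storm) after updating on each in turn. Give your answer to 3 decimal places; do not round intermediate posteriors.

0.115

After a barometric reading='steady': P(storm) = 0.7·0.6500 / (0.7·0.6500 + 0.75·0.3500) ≈ 0.6341
After a satellite scan='clear': P(storm) = 0.15·0.6341 / (0.15·0.6341 + 0.6·0.3659) ≈ 0.3023
After a barometric reading='falling': P(storm) = 0.3·0.3023 / (0.3·0.3023 + 0.25·0.6977) ≈ 0.3421
After a satellite scan='clear': P(storm) = 0.15·0.3421 / (0.15·0.3421 + 0.6·0.6579) ≈ 0.1150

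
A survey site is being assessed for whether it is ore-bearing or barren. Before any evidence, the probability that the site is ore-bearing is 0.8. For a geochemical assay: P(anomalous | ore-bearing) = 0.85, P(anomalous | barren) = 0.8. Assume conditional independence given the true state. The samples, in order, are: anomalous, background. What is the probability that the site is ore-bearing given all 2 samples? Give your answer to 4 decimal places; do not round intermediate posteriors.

Each posterior becomes the prior for the next update.
After 'anomalous': P(ore) = 0.85·0.8000 / (0.85·0.8000 + 0.8·0.2000) ≈ 0.8095
After 'background': P(ore) = 0.15·0.8095 / (0.15·0.8095 + 0.2·0.1905) ≈ 0.7612

0.7612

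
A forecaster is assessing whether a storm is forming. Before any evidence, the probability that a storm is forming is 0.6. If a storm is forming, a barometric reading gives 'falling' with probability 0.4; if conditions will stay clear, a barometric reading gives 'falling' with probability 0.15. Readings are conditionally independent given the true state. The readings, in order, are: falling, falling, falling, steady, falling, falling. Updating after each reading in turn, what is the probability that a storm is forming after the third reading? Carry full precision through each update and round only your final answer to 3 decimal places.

0.966

Each posterior becomes the prior for the next update.
After 'falling': P(storm) = 0.4·0.6000 / (0.4·0.6000 + 0.15·0.4000) ≈ 0.8000
After 'falling': P(storm) = 0.4·0.8000 / (0.4·0.8000 + 0.15·0.2000) ≈ 0.9143
After 'falling': P(storm) = 0.4·0.9143 / (0.4·0.9143 + 0.15·0.0857) ≈ 0.9660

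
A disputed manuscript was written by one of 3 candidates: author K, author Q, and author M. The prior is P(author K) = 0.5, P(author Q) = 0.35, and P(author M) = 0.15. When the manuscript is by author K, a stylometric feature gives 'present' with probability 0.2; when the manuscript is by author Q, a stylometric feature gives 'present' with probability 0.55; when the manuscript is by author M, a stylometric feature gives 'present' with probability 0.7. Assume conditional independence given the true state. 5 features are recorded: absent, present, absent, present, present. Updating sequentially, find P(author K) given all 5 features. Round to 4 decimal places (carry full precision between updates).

0.1349

After 'absent': normaliser = 0.8·0.5000 + 0.45·0.3500 + 0.3·0.1500; P(author K) ≈ 0.6639, P(author Q) ≈ 0.2614, P(author M) ≈ 0.0747
After 'present': normaliser = 0.2·0.6639 + 0.55·0.2614 + 0.7·0.0747; P(author K) ≈ 0.4038, P(author Q) ≈ 0.4372, P(author M) ≈ 0.1590
After 'absent': normaliser = 0.8·0.4038 + 0.45·0.4372 + 0.3·0.1590; P(author K) ≈ 0.5692, P(author Q) ≈ 0.3467, P(author M) ≈ 0.0841
After 'present': normaliser = 0.2·0.5692 + 0.55·0.3467 + 0.7·0.0841; P(author K) ≈ 0.3133, P(author Q) ≈ 0.5248, P(author M) ≈ 0.1619
After 'present': normaliser = 0.2·0.3133 + 0.55·0.5248 + 0.7·0.1619; P(author K) ≈ 0.1349, P(author Q) ≈ 0.6212, P(author M) ≈ 0.2439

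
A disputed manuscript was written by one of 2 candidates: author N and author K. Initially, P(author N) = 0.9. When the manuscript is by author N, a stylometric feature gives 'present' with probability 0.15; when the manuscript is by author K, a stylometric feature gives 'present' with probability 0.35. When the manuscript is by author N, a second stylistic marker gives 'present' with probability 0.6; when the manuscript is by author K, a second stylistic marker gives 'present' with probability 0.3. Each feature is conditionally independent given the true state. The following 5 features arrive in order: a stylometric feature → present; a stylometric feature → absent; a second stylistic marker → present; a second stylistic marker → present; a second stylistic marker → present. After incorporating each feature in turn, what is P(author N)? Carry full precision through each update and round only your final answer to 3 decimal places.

0.976

After a stylometric feature='present': P(author N) = 0.15·0.9000 / (0.15·0.9000 + 0.35·0.1000) ≈ 0.7941
After a stylometric feature='absent': P(author N) = 0.85·0.7941 / (0.85·0.7941 + 0.65·0.2059) ≈ 0.8345
After a second stylistic marker='present': P(author N) = 0.6·0.8345 / (0.6·0.8345 + 0.3·0.1655) ≈ 0.9098
After a second stylistic marker='present': P(author N) = 0.6·0.9098 / (0.6·0.9098 + 0.3·0.0902) ≈ 0.9528
After a second stylistic marker='present': P(author N) = 0.6·0.9528 / (0.6·0.9528 + 0.3·0.0472) ≈ 0.9758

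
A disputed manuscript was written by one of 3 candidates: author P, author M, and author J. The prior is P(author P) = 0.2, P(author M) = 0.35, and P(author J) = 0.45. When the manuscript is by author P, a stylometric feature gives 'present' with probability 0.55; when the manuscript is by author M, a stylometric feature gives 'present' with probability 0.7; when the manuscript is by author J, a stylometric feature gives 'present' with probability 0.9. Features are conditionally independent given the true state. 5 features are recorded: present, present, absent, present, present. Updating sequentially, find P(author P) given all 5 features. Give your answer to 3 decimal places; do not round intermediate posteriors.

0.131

After 'present': normaliser = 0.55·0.2000 + 0.7·0.3500 + 0.9·0.4500; P(author P) ≈ 0.1447, P(author M) ≈ 0.3224, P(author J) ≈ 0.5329
After 'present': normaliser = 0.55·0.1447 + 0.7·0.3224 + 0.9·0.5329; P(author P) ≈ 0.1014, P(author M) ≈ 0.2875, P(author J) ≈ 0.6111
After 'absent': normaliser = 0.45·0.1014 + 0.3·0.2875 + 0.1·0.6111; P(author P) ≈ 0.2365, P(author M) ≈ 0.4469, P(author J) ≈ 0.3166
After 'present': normaliser = 0.55·0.2365 + 0.7·0.4469 + 0.9·0.3166; P(author P) ≈ 0.1787, P(author M) ≈ 0.4298, P(author J) ≈ 0.3915
After 'present': normaliser = 0.55·0.1787 + 0.7·0.4298 + 0.9·0.3915; P(author P) ≈ 0.1308, P(author M) ≈ 0.4004, P(author J) ≈ 0.4689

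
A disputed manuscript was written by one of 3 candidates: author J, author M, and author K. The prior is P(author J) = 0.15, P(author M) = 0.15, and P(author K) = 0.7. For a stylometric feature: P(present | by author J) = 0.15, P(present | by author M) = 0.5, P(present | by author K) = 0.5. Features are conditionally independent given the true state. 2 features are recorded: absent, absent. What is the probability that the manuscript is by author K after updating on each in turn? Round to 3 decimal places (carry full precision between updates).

0.545

Apply Bayes' rule sequentially, carrying P(author K) forward.
After 'absent': normaliser = 0.85·0.1500 + 0.5·0.1500 + 0.5·0.7000; P(author J) ≈ 0.2308, P(author M) ≈ 0.1357, P(author K) ≈ 0.6335
After 'absent': normaliser = 0.85·0.2308 + 0.5·0.1357 + 0.5·0.6335; P(author J) ≈ 0.3377, P(author M) ≈ 0.1169, P(author K) ≈ 0.5454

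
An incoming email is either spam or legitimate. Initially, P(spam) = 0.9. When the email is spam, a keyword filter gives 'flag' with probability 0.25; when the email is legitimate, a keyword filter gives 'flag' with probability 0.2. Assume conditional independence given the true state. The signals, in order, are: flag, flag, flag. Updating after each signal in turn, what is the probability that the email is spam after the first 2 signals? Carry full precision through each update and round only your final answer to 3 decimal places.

After 'flag': P(spam) = 0.25·0.9000 / (0.25·0.9000 + 0.2·0.1000) ≈ 0.9184
After 'flag': P(spam) = 0.25·0.9184 / (0.25·0.9184 + 0.2·0.0816) ≈ 0.9336

0.934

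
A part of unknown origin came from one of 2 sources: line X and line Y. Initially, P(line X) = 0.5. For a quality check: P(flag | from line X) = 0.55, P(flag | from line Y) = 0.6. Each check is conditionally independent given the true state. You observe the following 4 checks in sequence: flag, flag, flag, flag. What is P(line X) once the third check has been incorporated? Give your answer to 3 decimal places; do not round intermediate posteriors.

After 'flag': P(line X) = 0.55·0.5000 / (0.55·0.5000 + 0.6·0.5000) ≈ 0.4783
After 'flag': P(line X) = 0.55·0.4783 / (0.55·0.4783 + 0.6·0.5217) ≈ 0.4566
After 'flag': P(line X) = 0.55·0.4566 / (0.55·0.4566 + 0.6·0.5434) ≈ 0.4351

0.435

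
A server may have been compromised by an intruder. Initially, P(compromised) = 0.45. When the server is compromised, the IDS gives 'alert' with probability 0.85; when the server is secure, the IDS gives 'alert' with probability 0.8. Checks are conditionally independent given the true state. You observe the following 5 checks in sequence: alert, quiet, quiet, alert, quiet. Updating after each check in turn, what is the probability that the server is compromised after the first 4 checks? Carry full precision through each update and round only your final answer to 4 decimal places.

Each posterior becomes the prior for the next update.
After 'alert': P(compromised) = 0.85·0.4500 / (0.85·0.4500 + 0.8·0.5500) ≈ 0.4650
After 'quiet': P(compromised) = 0.15·0.4650 / (0.15·0.4650 + 0.2·0.5350) ≈ 0.3947
After 'quiet': P(compromised) = 0.15·0.3947 / (0.15·0.3947 + 0.2·0.6053) ≈ 0.3284
After 'alert': P(compromised) = 0.85·0.3284 / (0.85·0.3284 + 0.8·0.6716) ≈ 0.3419

0.3419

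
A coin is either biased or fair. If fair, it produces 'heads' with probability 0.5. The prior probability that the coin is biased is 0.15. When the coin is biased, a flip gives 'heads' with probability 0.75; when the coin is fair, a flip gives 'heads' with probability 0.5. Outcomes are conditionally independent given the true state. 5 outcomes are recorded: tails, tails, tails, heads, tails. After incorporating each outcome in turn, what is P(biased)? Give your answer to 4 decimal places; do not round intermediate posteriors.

After 'tails': P(biased) = 0.25·0.1500 / (0.25·0.1500 + 0.5·0.8500) ≈ 0.0811
After 'tails': P(biased) = 0.25·0.0811 / (0.25·0.0811 + 0.5·0.9189) ≈ 0.0423
After 'tails': P(biased) = 0.25·0.0423 / (0.25·0.0423 + 0.5·0.9577) ≈ 0.0216
After 'heads': P(biased) = 0.75·0.0216 / (0.75·0.0216 + 0.5·0.9784) ≈ 0.0320
After 'tails': P(biased) = 0.25·0.0320 / (0.25·0.0320 + 0.5·0.9680) ≈ 0.0163

0.0163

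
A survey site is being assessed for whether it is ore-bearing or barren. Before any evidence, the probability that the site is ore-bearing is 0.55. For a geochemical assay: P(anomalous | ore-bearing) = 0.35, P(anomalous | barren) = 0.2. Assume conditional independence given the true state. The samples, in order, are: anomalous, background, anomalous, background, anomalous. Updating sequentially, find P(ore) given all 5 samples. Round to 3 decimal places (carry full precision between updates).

After 'anomalous': P(ore) = 0.35·0.5500 / (0.35·0.5500 + 0.2·0.4500) ≈ 0.6814
After 'background': P(ore) = 0.65·0.6814 / (0.65·0.6814 + 0.8·0.3186) ≈ 0.6347
After 'anomalous': P(ore) = 0.35·0.6347 / (0.35·0.6347 + 0.2·0.3653) ≈ 0.7526
After 'background': P(ore) = 0.65·0.7526 / (0.65·0.7526 + 0.8·0.2474) ≈ 0.7119
After 'anomalous': P(ore) = 0.35·0.7119 / (0.35·0.7119 + 0.2·0.2881) ≈ 0.8122

0.812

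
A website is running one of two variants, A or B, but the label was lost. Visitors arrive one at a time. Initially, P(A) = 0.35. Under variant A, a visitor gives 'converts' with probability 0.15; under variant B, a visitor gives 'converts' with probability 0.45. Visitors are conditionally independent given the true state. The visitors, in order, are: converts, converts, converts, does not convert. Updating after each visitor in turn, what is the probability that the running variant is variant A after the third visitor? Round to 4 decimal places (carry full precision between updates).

0.0196

After 'converts': P(A) = 0.15·0.3500 / (0.15·0.3500 + 0.45·0.6500) ≈ 0.1522
After 'converts': P(A) = 0.15·0.1522 / (0.15·0.1522 + 0.45·0.8478) ≈ 0.0565
After 'converts': P(A) = 0.15·0.0565 / (0.15·0.0565 + 0.45·0.9435) ≈ 0.0196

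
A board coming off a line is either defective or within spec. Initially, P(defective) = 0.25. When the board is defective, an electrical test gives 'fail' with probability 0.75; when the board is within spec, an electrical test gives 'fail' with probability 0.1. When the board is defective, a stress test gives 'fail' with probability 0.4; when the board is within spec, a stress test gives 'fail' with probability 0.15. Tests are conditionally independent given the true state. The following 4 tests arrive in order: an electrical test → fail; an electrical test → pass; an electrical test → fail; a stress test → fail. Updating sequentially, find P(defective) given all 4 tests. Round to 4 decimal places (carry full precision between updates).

Each posterior becomes the prior for the next update.
After an electrical test='fail': P(defective) = 0.75·0.2500 / (0.75·0.2500 + 0.1·0.7500) ≈ 0.7143
After an electrical test='pass': P(defective) = 0.25·0.7143 / (0.25·0.7143 + 0.9·0.2857) ≈ 0.4098
After an electrical test='fail': P(defective) = 0.75·0.4098 / (0.75·0.4098 + 0.1·0.5902) ≈ 0.8389
After a stress test='fail': P(defective) = 0.4·0.8389 / (0.4·0.8389 + 0.15·0.1611) ≈ 0.9328

0.9328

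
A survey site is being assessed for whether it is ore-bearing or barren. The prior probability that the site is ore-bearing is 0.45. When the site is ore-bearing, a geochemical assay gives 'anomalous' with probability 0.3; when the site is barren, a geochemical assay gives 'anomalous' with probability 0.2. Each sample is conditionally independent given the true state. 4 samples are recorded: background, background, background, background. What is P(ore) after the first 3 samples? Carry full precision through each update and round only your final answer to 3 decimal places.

0.354

After 'background': P(ore) = 0.7·0.4500 / (0.7·0.4500 + 0.8·0.5500) ≈ 0.4172
After 'background': P(ore) = 0.7·0.4172 / (0.7·0.4172 + 0.8·0.5828) ≈ 0.3852
After 'background': P(ore) = 0.7·0.3852 / (0.7·0.3852 + 0.8·0.6148) ≈ 0.3541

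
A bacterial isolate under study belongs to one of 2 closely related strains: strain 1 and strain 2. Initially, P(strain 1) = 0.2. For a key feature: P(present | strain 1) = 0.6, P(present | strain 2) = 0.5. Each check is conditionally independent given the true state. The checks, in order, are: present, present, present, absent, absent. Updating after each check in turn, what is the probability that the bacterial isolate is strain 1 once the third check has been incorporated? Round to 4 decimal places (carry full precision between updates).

Apply Bayes' rule sequentially, carrying P(strain 1) forward.
After 'present': P(strain 1) = 0.6·0.2000 / (0.6·0.2000 + 0.5·0.8000) ≈ 0.2308
After 'present': P(strain 1) = 0.6·0.2308 / (0.6·0.2308 + 0.5·0.7692) ≈ 0.2647
After 'present': P(strain 1) = 0.6·0.2647 / (0.6·0.2647 + 0.5·0.7353) ≈ 0.3017

0.3017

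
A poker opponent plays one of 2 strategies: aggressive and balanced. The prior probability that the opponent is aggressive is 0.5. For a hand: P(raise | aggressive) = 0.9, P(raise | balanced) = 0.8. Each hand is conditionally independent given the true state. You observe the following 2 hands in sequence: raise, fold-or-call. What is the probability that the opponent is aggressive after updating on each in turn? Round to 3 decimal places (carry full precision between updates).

0.360

Apply Bayes' rule sequentially, carrying P(aggressive) forward.
After 'raise': P(aggressive) = 0.9·0.5000 / (0.9·0.5000 + 0.8·0.5000) ≈ 0.5294
After 'fold-or-call': P(aggressive) = 0.1·0.5294 / (0.1·0.5294 + 0.2·0.4706) ≈ 0.3600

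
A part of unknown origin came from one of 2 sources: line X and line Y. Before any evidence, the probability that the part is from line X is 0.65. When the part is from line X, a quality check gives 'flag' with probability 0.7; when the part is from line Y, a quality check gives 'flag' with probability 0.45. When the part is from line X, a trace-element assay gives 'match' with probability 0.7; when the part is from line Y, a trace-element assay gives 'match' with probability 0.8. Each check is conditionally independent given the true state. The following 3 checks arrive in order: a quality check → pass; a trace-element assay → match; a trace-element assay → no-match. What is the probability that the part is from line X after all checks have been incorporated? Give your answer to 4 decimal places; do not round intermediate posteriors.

0.5707

After a quality check='pass': P(line X) = 0.3·0.6500 / (0.3·0.6500 + 0.55·0.3500) ≈ 0.5032
After a trace-element assay='match': P(line X) = 0.7·0.5032 / (0.7·0.5032 + 0.8·0.4968) ≈ 0.4699
After a trace-element assay='no-match': P(line X) = 0.3·0.4699 / (0.3·0.4699 + 0.2·0.5301) ≈ 0.5707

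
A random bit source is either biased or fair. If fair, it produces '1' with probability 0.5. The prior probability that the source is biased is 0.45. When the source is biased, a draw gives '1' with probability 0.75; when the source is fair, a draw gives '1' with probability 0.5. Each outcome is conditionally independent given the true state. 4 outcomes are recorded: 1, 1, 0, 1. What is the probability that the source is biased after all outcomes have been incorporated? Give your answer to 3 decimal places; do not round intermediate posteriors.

After '1': P(biased) = 0.75·0.4500 / (0.75·0.4500 + 0.5·0.5500) ≈ 0.5510
After '1': P(biased) = 0.75·0.5510 / (0.75·0.5510 + 0.5·0.4490) ≈ 0.6480
After '0': P(biased) = 0.25·0.6480 / (0.25·0.6480 + 0.5·0.3520) ≈ 0.4793
After '1': P(biased) = 0.75·0.4793 / (0.75·0.4793 + 0.5·0.5207) ≈ 0.5800

0.580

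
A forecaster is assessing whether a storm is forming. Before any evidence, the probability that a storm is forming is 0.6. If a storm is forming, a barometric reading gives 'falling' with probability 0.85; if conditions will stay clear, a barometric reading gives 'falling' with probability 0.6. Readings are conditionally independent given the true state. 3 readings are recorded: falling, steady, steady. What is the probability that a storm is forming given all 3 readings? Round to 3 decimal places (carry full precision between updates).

Each posterior becomes the prior for the next update.
After 'falling': P(storm) = 0.85·0.6000 / (0.85·0.6000 + 0.6·0.4000) ≈ 0.6800
After 'steady': P(storm) = 0.15·0.6800 / (0.15·0.6800 + 0.4·0.3200) ≈ 0.4435
After 'steady': P(storm) = 0.15·0.4435 / (0.15·0.4435 + 0.4·0.5565) ≈ 0.2301

0.230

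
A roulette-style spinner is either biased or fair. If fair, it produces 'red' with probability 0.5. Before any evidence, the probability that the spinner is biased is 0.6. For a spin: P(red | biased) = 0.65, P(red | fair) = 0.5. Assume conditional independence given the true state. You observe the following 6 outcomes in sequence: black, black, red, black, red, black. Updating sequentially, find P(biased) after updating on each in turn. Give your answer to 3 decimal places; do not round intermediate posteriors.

After 'black': P(biased) = 0.35·0.6000 / (0.35·0.6000 + 0.5·0.4000) ≈ 0.5122
After 'black': P(biased) = 0.35·0.5122 / (0.35·0.5122 + 0.5·0.4878) ≈ 0.4236
After 'red': P(biased) = 0.65·0.4236 / (0.65·0.4236 + 0.5·0.5764) ≈ 0.4886
After 'black': P(biased) = 0.35·0.4886 / (0.35·0.4886 + 0.5·0.5114) ≈ 0.4008
After 'red': P(biased) = 0.65·0.4008 / (0.65·0.4008 + 0.5·0.5992) ≈ 0.4651
After 'black': P(biased) = 0.35·0.4651 / (0.35·0.4651 + 0.5·0.5349) ≈ 0.3784

0.378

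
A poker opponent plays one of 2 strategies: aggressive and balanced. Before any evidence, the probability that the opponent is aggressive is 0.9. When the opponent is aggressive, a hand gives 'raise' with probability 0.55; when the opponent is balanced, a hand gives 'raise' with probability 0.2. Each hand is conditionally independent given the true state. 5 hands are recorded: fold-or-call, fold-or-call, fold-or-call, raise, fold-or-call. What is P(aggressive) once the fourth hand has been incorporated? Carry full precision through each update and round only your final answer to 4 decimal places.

After 'fold-or-call': P(aggressive) = 0.45·0.9000 / (0.45·0.9000 + 0.8·0.1000) ≈ 0.8351
After 'fold-or-call': P(aggressive) = 0.45·0.8351 / (0.45·0.8351 + 0.8·0.1649) ≈ 0.7401
After 'fold-or-call': P(aggressive) = 0.45·0.7401 / (0.45·0.7401 + 0.8·0.2599) ≈ 0.6157
After 'raise': P(aggressive) = 0.55·0.6157 / (0.55·0.6157 + 0.2·0.3843) ≈ 0.8150

0.8150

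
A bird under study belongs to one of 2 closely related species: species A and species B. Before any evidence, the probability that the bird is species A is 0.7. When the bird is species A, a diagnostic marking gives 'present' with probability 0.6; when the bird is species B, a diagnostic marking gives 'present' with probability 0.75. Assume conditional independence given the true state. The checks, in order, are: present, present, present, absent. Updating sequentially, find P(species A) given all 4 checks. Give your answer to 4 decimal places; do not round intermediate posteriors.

After 'present': P(species A) = 0.6·0.7000 / (0.6·0.7000 + 0.75·0.3000) ≈ 0.6512
After 'present': P(species A) = 0.6·0.6512 / (0.6·0.6512 + 0.75·0.3488) ≈ 0.5989
After 'present': P(species A) = 0.6·0.5989 / (0.6·0.5989 + 0.75·0.4011) ≈ 0.5443
After 'absent': P(species A) = 0.4·0.5443 / (0.4·0.5443 + 0.25·0.4557) ≈ 0.6565

0.6565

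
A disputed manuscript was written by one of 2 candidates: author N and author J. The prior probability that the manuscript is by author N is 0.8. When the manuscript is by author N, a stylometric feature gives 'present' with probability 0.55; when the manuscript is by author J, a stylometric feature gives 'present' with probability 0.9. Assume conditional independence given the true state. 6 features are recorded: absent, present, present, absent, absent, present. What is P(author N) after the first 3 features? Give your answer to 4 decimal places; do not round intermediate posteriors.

0.8705

After 'absent': P(author N) = 0.45·0.8000 / (0.45·0.8000 + 0.1·0.2000) ≈ 0.9474
After 'present': P(author N) = 0.55·0.9474 / (0.55·0.9474 + 0.9·0.0526) ≈ 0.9167
After 'present': P(author N) = 0.55·0.9167 / (0.55·0.9167 + 0.9·0.0833) ≈ 0.8705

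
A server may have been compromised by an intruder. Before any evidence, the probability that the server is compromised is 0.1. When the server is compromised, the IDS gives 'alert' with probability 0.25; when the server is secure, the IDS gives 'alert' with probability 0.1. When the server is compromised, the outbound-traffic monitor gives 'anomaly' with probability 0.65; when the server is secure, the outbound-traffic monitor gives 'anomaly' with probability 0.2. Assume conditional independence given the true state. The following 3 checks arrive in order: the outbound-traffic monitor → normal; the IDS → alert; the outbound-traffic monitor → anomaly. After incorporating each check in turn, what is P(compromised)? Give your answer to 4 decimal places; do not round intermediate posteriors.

0.2831

Each posterior becomes the prior for the next update.
After the outbound-traffic monitor='normal': P(compromised) = 0.35·0.1000 / (0.35·0.1000 + 0.8·0.9000) ≈ 0.0464
After the IDS='alert': P(compromised) = 0.25·0.0464 / (0.25·0.0464 + 0.1·0.9536) ≈ 0.1084
After the outbound-traffic monitor='anomaly': P(compromised) = 0.65·0.1084 / (0.65·0.1084 + 0.2·0.8916) ≈ 0.2831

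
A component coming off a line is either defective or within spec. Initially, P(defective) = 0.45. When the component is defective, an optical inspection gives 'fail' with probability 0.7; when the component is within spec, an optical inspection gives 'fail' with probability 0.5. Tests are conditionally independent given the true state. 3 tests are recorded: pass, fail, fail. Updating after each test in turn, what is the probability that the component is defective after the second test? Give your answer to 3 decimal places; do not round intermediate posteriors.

After 'pass': P(defective) = 0.3·0.4500 / (0.3·0.4500 + 0.5·0.5500) ≈ 0.3293
After 'fail': P(defective) = 0.7·0.3293 / (0.7·0.3293 + 0.5·0.6707) ≈ 0.4073

0.407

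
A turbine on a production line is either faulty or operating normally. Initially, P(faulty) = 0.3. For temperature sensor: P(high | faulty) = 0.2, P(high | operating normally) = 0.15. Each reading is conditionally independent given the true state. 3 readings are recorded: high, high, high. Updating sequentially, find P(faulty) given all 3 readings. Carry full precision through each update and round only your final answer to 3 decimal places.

After 'high': P(faulty) = 0.2·0.3000 / (0.2·0.3000 + 0.15·0.7000) ≈ 0.3636
After 'high': P(faulty) = 0.2·0.3636 / (0.2·0.3636 + 0.15·0.6364) ≈ 0.4324
After 'high': P(faulty) = 0.2·0.4324 / (0.2·0.4324 + 0.15·0.5676) ≈ 0.5039

0.504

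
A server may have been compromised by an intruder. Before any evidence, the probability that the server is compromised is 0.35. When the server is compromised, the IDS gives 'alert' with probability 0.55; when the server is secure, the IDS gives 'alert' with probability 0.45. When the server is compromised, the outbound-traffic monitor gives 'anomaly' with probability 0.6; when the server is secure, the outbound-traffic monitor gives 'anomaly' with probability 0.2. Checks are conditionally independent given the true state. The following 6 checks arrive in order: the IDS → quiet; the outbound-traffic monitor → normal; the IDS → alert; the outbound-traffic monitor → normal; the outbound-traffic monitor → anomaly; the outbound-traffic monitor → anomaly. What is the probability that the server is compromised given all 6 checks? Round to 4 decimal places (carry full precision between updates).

0.5478

After the IDS='quiet': P(compromised) = 0.45·0.3500 / (0.45·0.3500 + 0.55·0.6500) ≈ 0.3058
After the outbound-traffic monitor='normal': P(compromised) = 0.4·0.3058 / (0.4·0.3058 + 0.8·0.6942) ≈ 0.1805
After the IDS='alert': P(compromised) = 0.55·0.1805 / (0.55·0.1805 + 0.45·0.8195) ≈ 0.2121
After the outbound-traffic monitor='normal': P(compromised) = 0.4·0.2121 / (0.4·0.2121 + 0.8·0.7879) ≈ 0.1186
After the outbound-traffic monitor='anomaly': P(compromised) = 0.6·0.1186 / (0.6·0.1186 + 0.2·0.8814) ≈ 0.2877
After the outbound-traffic monitor='anomaly': P(compromised) = 0.6·0.2877 / (0.6·0.2877 + 0.2·0.7123) ≈ 0.5478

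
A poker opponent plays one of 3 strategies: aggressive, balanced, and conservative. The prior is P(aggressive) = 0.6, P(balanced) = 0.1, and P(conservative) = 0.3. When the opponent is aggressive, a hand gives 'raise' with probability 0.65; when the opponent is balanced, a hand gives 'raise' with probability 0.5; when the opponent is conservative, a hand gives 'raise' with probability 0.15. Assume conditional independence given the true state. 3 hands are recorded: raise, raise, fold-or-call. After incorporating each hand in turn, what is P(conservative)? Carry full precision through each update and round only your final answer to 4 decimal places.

0.0536

After 'raise': normaliser = 0.65·0.6000 + 0.5·0.1000 + 0.15·0.3000; P(aggressive) ≈ 0.8041, P(balanced) ≈ 0.1031, P(conservative) ≈ 0.0928
After 'raise': normaliser = 0.65·0.8041 + 0.5·0.1031 + 0.15·0.0928; P(aggressive) ≈ 0.8887, P(balanced) ≈ 0.0876, P(conservative) ≈ 0.0237
After 'fold-or-call': normaliser = 0.35·0.8887 + 0.5·0.0876 + 0.85·0.0237; P(aggressive) ≈ 0.8295, P(balanced) ≈ 0.1169, P(conservative) ≈ 0.0536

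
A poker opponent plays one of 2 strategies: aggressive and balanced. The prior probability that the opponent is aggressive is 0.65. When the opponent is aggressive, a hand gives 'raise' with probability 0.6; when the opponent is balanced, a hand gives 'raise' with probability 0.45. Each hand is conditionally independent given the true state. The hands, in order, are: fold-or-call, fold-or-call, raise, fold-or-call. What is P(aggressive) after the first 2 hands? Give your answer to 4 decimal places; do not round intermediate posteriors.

0.4955

Apply Bayes' rule sequentially, carrying P(aggressive) forward.
After 'fold-or-call': P(aggressive) = 0.4·0.6500 / (0.4·0.6500 + 0.55·0.3500) ≈ 0.5746
After 'fold-or-call': P(aggressive) = 0.4·0.5746 / (0.4·0.5746 + 0.55·0.4254) ≈ 0.4955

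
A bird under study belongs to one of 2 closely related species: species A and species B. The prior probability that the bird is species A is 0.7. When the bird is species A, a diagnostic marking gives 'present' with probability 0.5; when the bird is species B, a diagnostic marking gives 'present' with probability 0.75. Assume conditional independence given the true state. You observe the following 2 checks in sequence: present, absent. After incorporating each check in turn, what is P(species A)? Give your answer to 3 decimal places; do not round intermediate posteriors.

0.757

Apply Bayes' rule sequentially, carrying P(species A) forward.
After 'present': P(species A) = 0.5·0.7000 / (0.5·0.7000 + 0.75·0.3000) ≈ 0.6087
After 'absent': P(species A) = 0.5·0.6087 / (0.5·0.6087 + 0.25·0.3913) ≈ 0.7568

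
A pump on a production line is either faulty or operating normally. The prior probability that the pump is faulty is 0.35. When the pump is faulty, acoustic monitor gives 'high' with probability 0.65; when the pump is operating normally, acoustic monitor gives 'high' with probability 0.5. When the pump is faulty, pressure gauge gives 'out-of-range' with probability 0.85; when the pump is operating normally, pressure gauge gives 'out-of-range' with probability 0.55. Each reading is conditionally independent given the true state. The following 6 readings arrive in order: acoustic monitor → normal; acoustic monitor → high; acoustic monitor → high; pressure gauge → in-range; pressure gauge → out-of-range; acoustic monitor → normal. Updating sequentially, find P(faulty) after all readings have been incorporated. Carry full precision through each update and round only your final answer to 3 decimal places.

Apply Bayes' rule sequentially, carrying P(faulty) forward.
After acoustic monitor='normal': P(faulty) = 0.35·0.3500 / (0.35·0.3500 + 0.5·0.6500) ≈ 0.2737
After acoustic monitor='high': P(faulty) = 0.65·0.2737 / (0.65·0.2737 + 0.5·0.7263) ≈ 0.3289
After acoustic monitor='high': P(faulty) = 0.65·0.3289 / (0.65·0.3289 + 0.5·0.6711) ≈ 0.3891
After pressure gauge='in-range': P(faulty) = 0.15·0.3891 / (0.15·0.3891 + 0.45·0.6109) ≈ 0.1751
After pressure gauge='out-of-range': P(faulty) = 0.85·0.1751 / (0.85·0.1751 + 0.55·0.8249) ≈ 0.2471
After acoustic monitor='normal': P(faulty) = 0.35·0.2471 / (0.35·0.2471 + 0.5·0.7529) ≈ 0.1868

0.187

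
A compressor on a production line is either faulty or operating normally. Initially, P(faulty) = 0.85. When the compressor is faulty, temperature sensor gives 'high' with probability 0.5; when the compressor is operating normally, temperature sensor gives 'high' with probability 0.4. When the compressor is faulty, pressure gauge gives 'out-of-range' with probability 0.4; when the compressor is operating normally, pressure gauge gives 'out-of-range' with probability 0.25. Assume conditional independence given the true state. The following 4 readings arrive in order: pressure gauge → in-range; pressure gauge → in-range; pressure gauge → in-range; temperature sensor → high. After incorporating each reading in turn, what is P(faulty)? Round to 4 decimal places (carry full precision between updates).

0.7839

After pressure gauge='in-range': P(faulty) = 0.6·0.8500 / (0.6·0.8500 + 0.75·0.1500) ≈ 0.8193
After pressure gauge='in-range': P(faulty) = 0.6·0.8193 / (0.6·0.8193 + 0.75·0.1807) ≈ 0.7839
After pressure gauge='in-range': P(faulty) = 0.6·0.7839 / (0.6·0.7839 + 0.75·0.2161) ≈ 0.7437
After temperature sensor='high': P(faulty) = 0.5·0.7437 / (0.5·0.7437 + 0.4·0.2563) ≈ 0.7839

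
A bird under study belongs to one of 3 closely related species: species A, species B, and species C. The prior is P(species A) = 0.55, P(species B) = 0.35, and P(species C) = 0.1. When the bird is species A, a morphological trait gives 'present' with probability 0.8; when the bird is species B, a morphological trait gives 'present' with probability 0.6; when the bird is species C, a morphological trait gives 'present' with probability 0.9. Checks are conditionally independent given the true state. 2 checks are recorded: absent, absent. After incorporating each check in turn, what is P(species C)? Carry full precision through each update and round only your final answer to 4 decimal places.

0.0127

After 'absent': normaliser = 0.2·0.5500 + 0.4·0.3500 + 0.1·0.1000; P(species A) ≈ 0.4231, P(species B) ≈ 0.5385, P(species C) ≈ 0.0385
After 'absent': normaliser = 0.2·0.4231 + 0.4·0.5385 + 0.1·0.0385; P(species A) ≈ 0.2785, P(species B) ≈ 0.7089, P(species C) ≈ 0.0127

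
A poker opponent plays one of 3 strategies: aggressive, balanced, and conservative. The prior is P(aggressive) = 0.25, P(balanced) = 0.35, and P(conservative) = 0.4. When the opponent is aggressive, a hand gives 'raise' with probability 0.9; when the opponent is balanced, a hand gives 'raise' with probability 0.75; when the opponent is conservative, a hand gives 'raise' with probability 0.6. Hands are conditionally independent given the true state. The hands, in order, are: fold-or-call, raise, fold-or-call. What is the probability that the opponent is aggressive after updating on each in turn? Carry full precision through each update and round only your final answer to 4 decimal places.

0.0394

After 'fold-or-call': normaliser = 0.1·0.2500 + 0.25·0.3500 + 0.4·0.4000; P(aggressive) ≈ 0.0917, P(balanced) ≈ 0.3211, P(conservative) ≈ 0.5872
After 'raise': normaliser = 0.9·0.0917 + 0.75·0.3211 + 0.6·0.5872; P(aggressive) ≈ 0.1222, P(balanced) ≈ 0.3564, P(conservative) ≈ 0.5214
After 'fold-or-call': normaliser = 0.1·0.1222 + 0.25·0.3564 + 0.4·0.5214; P(aggressive) ≈ 0.0394, P(balanced) ≈ 0.2875, P(conservative) ≈ 0.6730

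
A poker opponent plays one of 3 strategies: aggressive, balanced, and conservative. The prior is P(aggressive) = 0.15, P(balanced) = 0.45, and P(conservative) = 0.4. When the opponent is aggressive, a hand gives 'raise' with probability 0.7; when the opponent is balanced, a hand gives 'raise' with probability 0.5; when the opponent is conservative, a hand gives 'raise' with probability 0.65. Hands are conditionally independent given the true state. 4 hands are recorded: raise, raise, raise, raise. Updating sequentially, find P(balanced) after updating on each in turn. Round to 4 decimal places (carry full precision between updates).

After 'raise': normaliser = 0.7·0.1500 + 0.5·0.4500 + 0.65·0.4000; P(aggressive) ≈ 0.1780, P(balanced) ≈ 0.3814, P(conservative) ≈ 0.4407
After 'raise': normaliser = 0.7·0.1780 + 0.5·0.3814 + 0.65·0.4407; P(aggressive) ≈ 0.2070, P(balanced) ≈ 0.3169, P(conservative) ≈ 0.4761
After 'raise': normaliser = 0.7·0.2070 + 0.5·0.3169 + 0.65·0.4761; P(aggressive) ≈ 0.2365, P(balanced) ≈ 0.2586, P(conservative) ≈ 0.5049
After 'raise': normaliser = 0.7·0.2365 + 0.5·0.2586 + 0.65·0.5049; P(aggressive) ≈ 0.2657, P(balanced) ≈ 0.2075, P(conservative) ≈ 0.5268

0.2075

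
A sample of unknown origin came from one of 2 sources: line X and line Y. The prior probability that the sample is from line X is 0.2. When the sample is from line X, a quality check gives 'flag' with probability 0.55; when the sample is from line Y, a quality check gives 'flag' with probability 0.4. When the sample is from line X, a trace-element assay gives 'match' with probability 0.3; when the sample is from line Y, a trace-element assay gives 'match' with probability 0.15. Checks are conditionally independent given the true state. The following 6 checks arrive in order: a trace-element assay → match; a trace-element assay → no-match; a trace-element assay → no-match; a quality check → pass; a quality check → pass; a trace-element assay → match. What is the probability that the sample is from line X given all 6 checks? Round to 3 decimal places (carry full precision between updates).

0.276

After a trace-element assay='match': P(line X) = 0.3·0.2000 / (0.3·0.2000 + 0.15·0.8000) ≈ 0.3333
After a trace-element assay='no-match': P(line X) = 0.7·0.3333 / (0.7·0.3333 + 0.85·0.6667) ≈ 0.2917
After a trace-element assay='no-match': P(line X) = 0.7·0.2917 / (0.7·0.2917 + 0.85·0.7083) ≈ 0.2532
After a quality check='pass': P(line X) = 0.45·0.2532 / (0.45·0.2532 + 0.6·0.7468) ≈ 0.2028
After a quality check='pass': P(line X) = 0.45·0.2028 / (0.45·0.2028 + 0.6·0.7972) ≈ 0.1602
After a trace-element assay='match': P(line X) = 0.3·0.1602 / (0.3·0.1602 + 0.15·0.8398) ≈ 0.2761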